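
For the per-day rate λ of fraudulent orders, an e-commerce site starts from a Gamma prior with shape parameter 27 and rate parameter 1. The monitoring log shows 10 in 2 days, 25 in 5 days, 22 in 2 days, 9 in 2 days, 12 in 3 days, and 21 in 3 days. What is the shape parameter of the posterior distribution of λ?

126

Total count: 10 + 25 + 22 + 9 + 12 + 21 = 99.
Total exposure: 2 + 5 + 2 + 2 + 3 + 3 = 17 days.
Conjugate update: add total count to the shape and total exposure to the rate, giving Gamma(126, 18).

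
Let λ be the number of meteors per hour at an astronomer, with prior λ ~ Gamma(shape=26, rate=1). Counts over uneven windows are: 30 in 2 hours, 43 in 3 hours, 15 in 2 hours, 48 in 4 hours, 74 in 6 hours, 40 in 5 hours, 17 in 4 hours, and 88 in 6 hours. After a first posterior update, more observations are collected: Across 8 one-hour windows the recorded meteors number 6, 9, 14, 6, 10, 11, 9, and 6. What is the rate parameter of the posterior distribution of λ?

41

Total count: 30 + 43 + 15 + 48 + 74 + 40 + 17 + 88 = 355.
Total exposure: 2 + 3 + 2 + 4 + 6 + 5 + 4 + 6 = 32 hours.
After the first batch: Gamma(26 + 355, 1 + 32) = Gamma(381, 33).
Total count: 6 + 9 + 14 + 6 + 10 + 11 + 9 + 6 = 71.
Total exposure: 8 hours.
After the second batch: Gamma(381 + 71, 33 + 8) = Gamma(452, 41).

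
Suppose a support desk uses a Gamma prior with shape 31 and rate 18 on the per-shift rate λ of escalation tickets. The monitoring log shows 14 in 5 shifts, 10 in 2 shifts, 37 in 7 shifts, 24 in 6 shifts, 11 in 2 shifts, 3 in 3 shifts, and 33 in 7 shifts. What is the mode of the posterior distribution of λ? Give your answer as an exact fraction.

81/25

Total count: 14 + 10 + 37 + 24 + 11 + 3 + 33 = 132.
Total exposure: 5 + 2 + 7 + 6 + 2 + 3 + 7 = 32 shifts.
By Gamma–Poisson conjugacy, the posterior is Gamma(α + Σx, β + Σt) = Gamma(31 + 132, 18 + 32) = Gamma(163, 50).
Posterior mode = (α'−1)/β' = 162/50 = 81/25.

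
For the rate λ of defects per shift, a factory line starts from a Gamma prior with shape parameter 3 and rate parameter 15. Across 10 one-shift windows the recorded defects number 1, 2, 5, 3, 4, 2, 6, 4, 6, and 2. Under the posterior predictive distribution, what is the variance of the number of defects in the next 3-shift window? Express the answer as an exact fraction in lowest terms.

3192/625

Total count: 1 + 2 + 5 + 3 + 4 + 2 + 6 + 4 + 6 + 2 = 35.
Total exposure: 10 shifts.
Conjugate update: add total count to the shape and total exposure to the rate, giving Gamma(38, 25).
The posterior predictive for a window of length T is Negative Binomial with variance T·α'·(β'+T)/β'² = 3·38·28/625 = 3192/625.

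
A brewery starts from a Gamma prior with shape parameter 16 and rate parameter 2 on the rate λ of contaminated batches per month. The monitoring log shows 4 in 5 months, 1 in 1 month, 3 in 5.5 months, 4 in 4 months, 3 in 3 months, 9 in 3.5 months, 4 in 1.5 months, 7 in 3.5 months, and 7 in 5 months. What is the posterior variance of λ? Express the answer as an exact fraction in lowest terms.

29/578

Total count: 4 + 1 + 3 + 4 + 3 + 9 + 4 + 7 + 7 = 42.
Total exposure: 5 + 1 + 5.5 + 4 + 3 + 3.5 + 1.5 + 3.5 + 5 = 32 months.
Conjugate update: add total count to the shape and total exposure to the rate, giving Gamma(58, 34).
Posterior variance = α'/β'² = 58/1156 = 29/578.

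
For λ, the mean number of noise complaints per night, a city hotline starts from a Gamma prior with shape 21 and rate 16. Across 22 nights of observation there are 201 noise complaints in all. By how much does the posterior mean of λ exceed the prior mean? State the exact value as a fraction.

Total count 201 over total exposure 22 nights.
Gamma(α, β) with Poisson data over total exposure Σt gives posterior Gamma(α+Σx, β+Σt) = Gamma(222, 38).
Posterior mean = 222/38 = 111/19; prior mean = 21/16 = 21/16. Difference = 111/19 − 21/16 = 1377/304.

1377/304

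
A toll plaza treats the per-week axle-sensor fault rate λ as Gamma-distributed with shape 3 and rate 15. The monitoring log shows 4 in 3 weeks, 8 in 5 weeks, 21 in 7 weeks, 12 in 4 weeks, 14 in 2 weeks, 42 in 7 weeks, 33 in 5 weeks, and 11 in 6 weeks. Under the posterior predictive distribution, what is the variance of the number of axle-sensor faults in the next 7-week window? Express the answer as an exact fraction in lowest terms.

15799/729

Total count: 4 + 8 + 21 + 12 + 14 + 42 + 33 + 11 = 145.
Total exposure: 3 + 5 + 7 + 4 + 2 + 7 + 5 + 6 = 39 weeks.
Conjugate update: add total count to the shape and total exposure to the rate, giving Gamma(148, 54).
The posterior predictive for a window of length T is Negative Binomial with variance T·α'·(β'+T)/β'² = 7·148·61/2916 = 15799/729.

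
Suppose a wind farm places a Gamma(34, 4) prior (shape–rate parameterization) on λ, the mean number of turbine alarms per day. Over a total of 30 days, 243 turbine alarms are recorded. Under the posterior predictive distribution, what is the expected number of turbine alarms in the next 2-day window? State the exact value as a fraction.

Total count 243 over total exposure 30 days.
The Gamma prior is conjugate for the Poisson rate, so λ | data ~ Gamma(34+243, 4+30) = Gamma(277, 34).
Predictive mean over a 2-day window = T·E[λ|data] = 2·277/34 = 277/17.

277/17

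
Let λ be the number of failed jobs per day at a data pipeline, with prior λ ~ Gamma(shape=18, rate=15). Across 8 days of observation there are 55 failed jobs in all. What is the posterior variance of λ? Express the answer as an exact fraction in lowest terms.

73/529

Total count 55 over total exposure 8 days.
By Gamma–Poisson conjugacy, the posterior is Gamma(α + Σx, β + Σt) = Gamma(18 + 55, 15 + 8) = Gamma(73, 23).
Posterior variance = α'/β'² = 73/529.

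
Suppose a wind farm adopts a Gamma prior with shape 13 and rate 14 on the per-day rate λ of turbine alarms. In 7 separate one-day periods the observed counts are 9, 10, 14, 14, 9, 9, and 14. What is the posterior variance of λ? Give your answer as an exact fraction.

Total count: 9 + 10 + 14 + 14 + 9 + 9 + 14 = 79.
Total exposure: 7 days.
The Gamma prior is conjugate for the Poisson rate, so λ | data ~ Gamma(13+79, 14+7) = Gamma(92, 21).
Posterior variance = α'/β'² = 92/441.

92/441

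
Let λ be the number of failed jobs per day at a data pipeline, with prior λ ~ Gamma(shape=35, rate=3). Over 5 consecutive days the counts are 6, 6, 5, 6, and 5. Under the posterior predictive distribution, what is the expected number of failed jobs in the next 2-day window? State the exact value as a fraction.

63/4

Total count: 6 + 6 + 5 + 6 + 5 = 28.
Total exposure: 5 days.
Posterior: α' = 35 + 28 = 63, β' = 3 + 5 = 8.
Predictive mean over a 2-day window = T·E[λ|data] = 2·63/8 = 63/4.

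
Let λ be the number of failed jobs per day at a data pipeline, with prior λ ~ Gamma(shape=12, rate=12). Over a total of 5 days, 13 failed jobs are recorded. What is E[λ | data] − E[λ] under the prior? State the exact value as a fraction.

8/17

Total count 13 over total exposure 5 days.
Posterior: α' = 12 + 13 = 25, β' = 12 + 5 = 17.
Posterior mean = 25/17 = 25/17; prior mean = 12/12 = 1. Difference = 25/17 − 1 = 8/17.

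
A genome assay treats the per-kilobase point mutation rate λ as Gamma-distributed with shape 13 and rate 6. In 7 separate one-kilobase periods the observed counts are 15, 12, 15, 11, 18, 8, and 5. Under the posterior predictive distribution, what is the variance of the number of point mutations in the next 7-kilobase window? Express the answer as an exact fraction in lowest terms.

Total count: 15 + 12 + 15 + 11 + 18 + 8 + 5 = 84.
Total exposure: 7 kilobases.
Conjugate update: add total count to the shape and total exposure to the rate, giving Gamma(97, 13).
The posterior predictive for a window of length T is Negative Binomial with variance T·α'·(β'+T)/β'² = 7·97·20/169 = 13580/169.

13580/169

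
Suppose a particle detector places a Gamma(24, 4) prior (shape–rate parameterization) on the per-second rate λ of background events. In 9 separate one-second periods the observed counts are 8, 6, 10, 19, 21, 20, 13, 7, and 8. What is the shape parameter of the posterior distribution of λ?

Total count: 8 + 6 + 10 + 19 + 21 + 20 + 13 + 7 + 8 = 112.
Total exposure: 9 seconds.
The Gamma prior is conjugate for the Poisson rate, so λ | data ~ Gamma(24+112, 4+9) = Gamma(136, 13).

136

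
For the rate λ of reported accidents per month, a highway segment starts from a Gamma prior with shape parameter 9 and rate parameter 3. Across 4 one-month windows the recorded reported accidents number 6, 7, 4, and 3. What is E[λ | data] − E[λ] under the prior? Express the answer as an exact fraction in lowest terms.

Total count: 6 + 7 + 4 + 3 = 20.
Total exposure: 4 months.
The Gamma prior is conjugate for the Poisson rate, so λ | data ~ Gamma(9+20, 3+4) = Gamma(29, 7).
Posterior mean = 29/7 = 29/7; prior mean = 9/3 = 3. Difference = 29/7 − 3 = 8/7.

8/7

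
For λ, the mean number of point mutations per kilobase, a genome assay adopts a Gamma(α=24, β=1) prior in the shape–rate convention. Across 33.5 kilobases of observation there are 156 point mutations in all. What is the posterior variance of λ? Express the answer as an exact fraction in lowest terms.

Total count 156 over total exposure 33.5 kilobases.
Gamma(α, β) with Poisson data over total exposure Σt gives posterior Gamma(α+Σx, β+Σt) = Gamma(180, 69/2).
Posterior variance = α'/β'² = 180/(4761/4) = 80/529.

80/529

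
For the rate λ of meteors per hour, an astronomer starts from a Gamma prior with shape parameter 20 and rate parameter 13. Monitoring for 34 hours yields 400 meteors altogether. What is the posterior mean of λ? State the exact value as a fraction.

420/47

Total count 400 over total exposure 34 hours.
Gamma(α, β) with Poisson data over total exposure Σt gives posterior Gamma(α+Σx, β+Σt) = Gamma(420, 47).
Posterior mean = α'/β' = 420/47.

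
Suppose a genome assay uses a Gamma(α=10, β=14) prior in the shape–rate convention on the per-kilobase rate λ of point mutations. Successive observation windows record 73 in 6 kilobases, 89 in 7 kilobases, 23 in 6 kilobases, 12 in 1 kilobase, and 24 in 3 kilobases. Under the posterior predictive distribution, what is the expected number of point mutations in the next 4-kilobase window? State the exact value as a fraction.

924/37

Total count: 73 + 89 + 23 + 12 + 24 = 221.
Total exposure: 6 + 7 + 6 + 1 + 3 = 23 kilobases.
By Gamma–Poisson conjugacy, the posterior is Gamma(α + Σx, β + Σt) = Gamma(10 + 221, 14 + 23) = Gamma(231, 37).
Predictive mean over a 4-kilobase window = T·E[λ|data] = 4·231/37 = 924/37.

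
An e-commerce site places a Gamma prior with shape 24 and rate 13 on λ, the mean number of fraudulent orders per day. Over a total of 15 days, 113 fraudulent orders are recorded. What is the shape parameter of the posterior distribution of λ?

137

Total count 113 over total exposure 15 days.
By Gamma–Poisson conjugacy, the posterior is Gamma(α + Σx, β + Σt) = Gamma(24 + 113, 13 + 15) = Gamma(137, 28).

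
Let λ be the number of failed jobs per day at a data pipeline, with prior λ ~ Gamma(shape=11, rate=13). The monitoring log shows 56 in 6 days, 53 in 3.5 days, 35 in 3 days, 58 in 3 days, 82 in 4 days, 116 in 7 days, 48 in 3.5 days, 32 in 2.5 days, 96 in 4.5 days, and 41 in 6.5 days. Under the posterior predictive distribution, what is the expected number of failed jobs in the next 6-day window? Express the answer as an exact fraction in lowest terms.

7536/113

Total count: 56 + 53 + 35 + 58 + 82 + 116 + 48 + 32 + 96 + 41 = 617.
Total exposure: 6 + 3.5 + 3 + 3 + 4 + 7 + 3.5 + 2.5 + 4.5 + 6.5 = 43.5 days.
Gamma(α, β) with Poisson data over total exposure Σt gives posterior Gamma(α+Σx, β+Σt) = Gamma(628, 113/2).
Predictive mean over a 6-day window = T·E[λ|data] = 6·628/(113/2) = 7536/113.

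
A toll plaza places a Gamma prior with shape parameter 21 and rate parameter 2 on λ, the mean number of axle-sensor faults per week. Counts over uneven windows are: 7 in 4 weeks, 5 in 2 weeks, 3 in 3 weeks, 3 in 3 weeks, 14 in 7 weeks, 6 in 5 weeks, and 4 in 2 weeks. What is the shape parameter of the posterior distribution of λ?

63

Total count: 7 + 5 + 3 + 3 + 14 + 6 + 4 = 42.
Total exposure: 4 + 2 + 3 + 3 + 7 + 5 + 2 = 26 weeks.
Gamma(α, β) with Poisson data over total exposure Σt gives posterior Gamma(α+Σx, β+Σt) = Gamma(63, 28).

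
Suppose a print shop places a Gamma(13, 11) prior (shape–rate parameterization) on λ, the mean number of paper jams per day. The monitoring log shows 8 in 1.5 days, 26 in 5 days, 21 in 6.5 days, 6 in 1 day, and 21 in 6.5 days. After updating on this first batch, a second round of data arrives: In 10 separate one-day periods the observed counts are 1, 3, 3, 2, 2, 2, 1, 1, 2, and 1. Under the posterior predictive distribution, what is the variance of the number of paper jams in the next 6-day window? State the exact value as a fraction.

Total count: 8 + 26 + 21 + 6 + 21 = 82.
Total exposure: 1.5 + 5 + 6.5 + 1 + 6.5 = 20.5 days.
After the first batch: Gamma(13 + 82, 11 + 20.5) = Gamma(95, 63/2).
Total count: 1 + 3 + 3 + 2 + 2 + 2 + 1 + 1 + 2 + 1 = 18.
Total exposure: 10 days.
After the second batch: Gamma(95 + 18, 63/2 + 10) = Gamma(113, 83/2).
The posterior predictive for a window of length T is Negative Binomial with variance T·α'·(β'+T)/β'² = 6·113·(95/2)/(6889/4) = 128820/6889.

128820/6889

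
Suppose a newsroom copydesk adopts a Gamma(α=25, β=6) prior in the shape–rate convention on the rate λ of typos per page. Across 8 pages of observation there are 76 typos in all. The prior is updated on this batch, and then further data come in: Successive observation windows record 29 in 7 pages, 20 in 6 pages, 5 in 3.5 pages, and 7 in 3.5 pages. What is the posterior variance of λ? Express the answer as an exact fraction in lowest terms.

Total count 76 over total exposure 8 pages.
After the first batch: Gamma(25 + 76, 6 + 8) = Gamma(101, 14).
Total count: 29 + 20 + 5 + 7 = 61.
Total exposure: 7 + 6 + 3.5 + 3.5 = 20 pages.
After the second batch: Gamma(101 + 61, 14 + 20) = Gamma(162, 34).
Posterior variance = α'/β'² = 162/1156 = 81/578.

81/578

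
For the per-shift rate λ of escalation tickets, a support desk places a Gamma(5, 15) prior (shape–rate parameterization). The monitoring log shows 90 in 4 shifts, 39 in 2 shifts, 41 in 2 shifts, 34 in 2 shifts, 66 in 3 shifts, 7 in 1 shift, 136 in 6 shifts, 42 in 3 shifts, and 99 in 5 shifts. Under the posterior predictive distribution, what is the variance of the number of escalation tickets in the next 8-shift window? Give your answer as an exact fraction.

5304/43

Total count: 90 + 39 + 41 + 34 + 66 + 7 + 136 + 42 + 99 = 554.
Total exposure: 4 + 2 + 2 + 2 + 3 + 1 + 6 + 3 + 5 = 28 shifts.
Gamma(α, β) with Poisson data over total exposure Σt gives posterior Gamma(α+Σx, β+Σt) = Gamma(559, 43).
The posterior predictive for a window of length T is Negative Binomial with variance T·α'·(β'+T)/β'² = 8·559·51/1849 = 5304/43.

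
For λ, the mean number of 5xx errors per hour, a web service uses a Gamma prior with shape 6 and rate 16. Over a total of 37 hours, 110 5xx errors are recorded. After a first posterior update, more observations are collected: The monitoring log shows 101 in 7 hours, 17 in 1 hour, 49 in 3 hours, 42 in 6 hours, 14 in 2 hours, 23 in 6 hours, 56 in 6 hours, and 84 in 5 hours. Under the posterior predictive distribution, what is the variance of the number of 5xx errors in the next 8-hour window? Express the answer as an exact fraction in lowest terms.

389552/7921

Total count 110 over total exposure 37 hours.
After the first batch: Gamma(6 + 110, 16 + 37) = Gamma(116, 53).
Total count: 101 + 17 + 49 + 42 + 14 + 23 + 56 + 84 = 386.
Total exposure: 7 + 1 + 3 + 6 + 2 + 6 + 6 + 5 = 36 hours.
After the second batch: Gamma(116 + 386, 53 + 36) = Gamma(502, 89).
The posterior predictive for a window of length T is Negative Binomial with variance T·α'·(β'+T)/β'² = 8·502·97/7921 = 389552/7921.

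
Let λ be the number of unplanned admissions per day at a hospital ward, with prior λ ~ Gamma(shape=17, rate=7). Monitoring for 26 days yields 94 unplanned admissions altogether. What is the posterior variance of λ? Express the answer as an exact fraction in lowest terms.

37/363

Total count 94 over total exposure 26 days.
Posterior: α' = 17 + 94 = 111, β' = 7 + 26 = 33.
Posterior variance = α'/β'² = 111/1089 = 37/363.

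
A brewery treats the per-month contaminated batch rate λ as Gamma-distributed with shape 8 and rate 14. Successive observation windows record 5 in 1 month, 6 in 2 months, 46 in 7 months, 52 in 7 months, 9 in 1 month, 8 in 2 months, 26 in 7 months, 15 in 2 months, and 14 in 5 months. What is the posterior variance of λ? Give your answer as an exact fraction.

21/256

Total count: 5 + 6 + 46 + 52 + 9 + 8 + 26 + 15 + 14 = 181.
Total exposure: 1 + 2 + 7 + 7 + 1 + 2 + 7 + 2 + 5 = 34 months.
By Gamma–Poisson conjugacy, the posterior is Gamma(α + Σx, β + Σt) = Gamma(8 + 181, 14 + 34) = Gamma(189, 48).
Posterior variance = α'/β'² = 189/2304 = 21/256.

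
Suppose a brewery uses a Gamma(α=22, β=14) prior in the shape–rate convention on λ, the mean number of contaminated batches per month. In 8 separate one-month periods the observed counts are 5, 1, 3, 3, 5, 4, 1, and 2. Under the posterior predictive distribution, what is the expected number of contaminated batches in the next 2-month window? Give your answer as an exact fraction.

46/11

Total count: 5 + 1 + 3 + 3 + 5 + 4 + 1 + 2 = 24.
Total exposure: 8 months.
The Gamma prior is conjugate for the Poisson rate, so λ | data ~ Gamma(22+24, 14+8) = Gamma(46, 22).
Predictive mean over a 2-month window = T·E[λ|data] = 2·46/22 = 46/11.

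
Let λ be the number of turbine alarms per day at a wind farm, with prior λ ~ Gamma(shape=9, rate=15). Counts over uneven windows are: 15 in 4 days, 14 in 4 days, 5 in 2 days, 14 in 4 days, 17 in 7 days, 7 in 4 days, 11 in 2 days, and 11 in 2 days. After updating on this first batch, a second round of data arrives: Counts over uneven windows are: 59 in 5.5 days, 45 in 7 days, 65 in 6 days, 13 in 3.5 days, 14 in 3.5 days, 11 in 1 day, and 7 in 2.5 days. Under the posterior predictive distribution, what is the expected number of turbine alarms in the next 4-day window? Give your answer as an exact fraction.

Total count: 15 + 14 + 5 + 14 + 17 + 7 + 11 + 11 = 94.
Total exposure: 4 + 4 + 2 + 4 + 7 + 4 + 2 + 2 = 29 days.
After the first batch: Gamma(9 + 94, 15 + 29) = Gamma(103, 44).
Total count: 59 + 45 + 65 + 13 + 14 + 11 + 7 = 214.
Total exposure: 5.5 + 7 + 6 + 3.5 + 3.5 + 1 + 2.5 = 29 days.
After the second batch: Gamma(103 + 214, 44 + 29) = Gamma(317, 73).
Predictive mean over a 4-day window = T·E[λ|data] = 4·317/73 = 1268/73.

1268/73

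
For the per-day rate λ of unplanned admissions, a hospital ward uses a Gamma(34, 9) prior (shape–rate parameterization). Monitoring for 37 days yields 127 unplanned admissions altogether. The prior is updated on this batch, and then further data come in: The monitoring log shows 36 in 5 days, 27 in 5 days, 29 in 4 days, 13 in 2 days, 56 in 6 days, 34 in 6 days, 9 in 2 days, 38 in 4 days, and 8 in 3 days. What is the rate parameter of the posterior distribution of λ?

Total count 127 over total exposure 37 days.
After the first batch: Gamma(34 + 127, 9 + 37) = Gamma(161, 46).
Total count: 36 + 27 + 29 + 13 + 56 + 34 + 9 + 38 + 8 = 250.
Total exposure: 5 + 5 + 4 + 2 + 6 + 6 + 2 + 4 + 3 = 37 days.
After the second batch: Gamma(161 + 250, 46 + 37) = Gamma(411, 83).

83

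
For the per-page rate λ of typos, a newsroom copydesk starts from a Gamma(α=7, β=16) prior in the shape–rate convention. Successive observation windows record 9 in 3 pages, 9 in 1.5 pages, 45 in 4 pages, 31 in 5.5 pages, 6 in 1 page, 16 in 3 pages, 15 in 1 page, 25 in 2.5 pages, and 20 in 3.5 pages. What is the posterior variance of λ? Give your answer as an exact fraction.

183/1681

Total count: 9 + 9 + 45 + 31 + 6 + 16 + 15 + 25 + 20 = 176.
Total exposure: 3 + 1.5 + 4 + 5.5 + 1 + 3 + 1 + 2.5 + 3.5 = 25 pages.
Conjugate update: add total count to the shape and total exposure to the rate, giving Gamma(183, 41).
Posterior variance = α'/β'² = 183/1681.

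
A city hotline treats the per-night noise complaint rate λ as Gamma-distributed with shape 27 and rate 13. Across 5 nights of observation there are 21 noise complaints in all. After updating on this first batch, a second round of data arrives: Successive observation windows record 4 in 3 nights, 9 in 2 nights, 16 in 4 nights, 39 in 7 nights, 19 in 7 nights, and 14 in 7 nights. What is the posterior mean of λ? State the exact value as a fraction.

149/48

Total count 21 over total exposure 5 nights.
After the first batch: Gamma(27 + 21, 13 + 5) = Gamma(48, 18).
Total count: 4 + 9 + 16 + 39 + 19 + 14 = 101.
Total exposure: 3 + 2 + 4 + 7 + 7 + 7 = 30 nights.
After the second batch: Gamma(48 + 101, 18 + 30) = Gamma(149, 48).
Posterior mean = α'/β' = 149/48.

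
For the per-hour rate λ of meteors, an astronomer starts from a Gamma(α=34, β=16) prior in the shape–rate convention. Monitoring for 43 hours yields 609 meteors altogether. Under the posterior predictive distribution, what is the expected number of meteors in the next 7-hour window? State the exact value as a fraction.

Total count 609 over total exposure 43 hours.
Posterior: α' = 34 + 609 = 643, β' = 16 + 43 = 59.
Predictive mean over a 7-hour window = T·E[λ|data] = 7·643/59 = 4501/59.

4501/59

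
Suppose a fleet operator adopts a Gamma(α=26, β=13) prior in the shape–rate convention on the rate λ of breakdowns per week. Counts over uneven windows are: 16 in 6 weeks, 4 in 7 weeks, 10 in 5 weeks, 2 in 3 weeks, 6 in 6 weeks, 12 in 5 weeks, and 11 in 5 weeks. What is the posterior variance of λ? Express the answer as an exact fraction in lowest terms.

Total count: 16 + 4 + 10 + 2 + 6 + 12 + 11 = 61.
Total exposure: 6 + 7 + 5 + 3 + 6 + 5 + 5 = 37 weeks.
Posterior: α' = 26 + 61 = 87, β' = 13 + 37 = 50.
Posterior variance = α'/β'² = 87/2500.

87/2500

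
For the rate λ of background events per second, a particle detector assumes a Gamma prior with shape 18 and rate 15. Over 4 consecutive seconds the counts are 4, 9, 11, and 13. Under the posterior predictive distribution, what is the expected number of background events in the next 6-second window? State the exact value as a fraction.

330/19

Total count: 4 + 9 + 11 + 13 = 37.
Total exposure: 4 seconds.
Posterior: α' = 18 + 37 = 55, β' = 15 + 4 = 19.
Predictive mean over a 6-second window = T·E[λ|data] = 6·55/19 = 330/19.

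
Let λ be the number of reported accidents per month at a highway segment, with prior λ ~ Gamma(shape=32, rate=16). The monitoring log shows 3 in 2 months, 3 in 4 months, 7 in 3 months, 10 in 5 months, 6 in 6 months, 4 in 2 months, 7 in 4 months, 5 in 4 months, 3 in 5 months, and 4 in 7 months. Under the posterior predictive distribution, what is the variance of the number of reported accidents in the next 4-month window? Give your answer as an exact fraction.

5208/841

Total count: 3 + 3 + 7 + 10 + 6 + 4 + 7 + 5 + 3 + 4 = 52.
Total exposure: 2 + 4 + 3 + 5 + 6 + 2 + 4 + 4 + 5 + 7 = 42 months.
Gamma(α, β) with Poisson data over total exposure Σt gives posterior Gamma(α+Σx, β+Σt) = Gamma(84, 58).
The posterior predictive for a window of length T is Negative Binomial with variance T·α'·(β'+T)/β'² = 4·84·62/3364 = 5208/841.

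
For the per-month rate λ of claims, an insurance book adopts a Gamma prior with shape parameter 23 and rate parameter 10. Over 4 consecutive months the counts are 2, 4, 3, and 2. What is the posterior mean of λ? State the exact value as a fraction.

Total count: 2 + 4 + 3 + 2 = 11.
Total exposure: 4 months.
By Gamma–Poisson conjugacy, the posterior is Gamma(α + Σx, β + Σt) = Gamma(23 + 11, 10 + 4) = Gamma(34, 14).
Posterior mean = α'/β' = 34/14 = 17/7.

17/7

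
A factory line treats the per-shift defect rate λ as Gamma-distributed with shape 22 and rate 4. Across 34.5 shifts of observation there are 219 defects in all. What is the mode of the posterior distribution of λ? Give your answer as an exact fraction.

Total count 219 over total exposure 34.5 shifts.
The Gamma prior is conjugate for the Poisson rate, so λ | data ~ Gamma(22+219, 4+34.5) = Gamma(241, 77/2).
Posterior mode = (α'−1)/β' = 240/(77/2) = 480/77.

480/77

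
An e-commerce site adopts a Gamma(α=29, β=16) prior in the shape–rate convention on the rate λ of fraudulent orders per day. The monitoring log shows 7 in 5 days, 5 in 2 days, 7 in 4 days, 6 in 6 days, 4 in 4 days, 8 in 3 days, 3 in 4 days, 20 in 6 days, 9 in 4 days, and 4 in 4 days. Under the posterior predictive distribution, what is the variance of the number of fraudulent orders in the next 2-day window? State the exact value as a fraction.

Total count: 7 + 5 + 7 + 6 + 4 + 8 + 3 + 20 + 9 + 4 = 73.
Total exposure: 5 + 2 + 4 + 6 + 4 + 3 + 4 + 6 + 4 + 4 = 42 days.
Posterior: α' = 29 + 73 = 102, β' = 16 + 42 = 58.
The posterior predictive for a window of length T is Negative Binomial with variance T·α'·(β'+T)/β'² = 2·102·60/3364 = 3060/841.

3060/841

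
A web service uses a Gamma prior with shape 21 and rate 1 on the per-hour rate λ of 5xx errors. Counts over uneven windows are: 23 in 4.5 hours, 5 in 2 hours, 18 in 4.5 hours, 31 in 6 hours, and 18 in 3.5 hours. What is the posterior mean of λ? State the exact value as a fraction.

232/43

Total count: 23 + 5 + 18 + 31 + 18 = 95.
Total exposure: 4.5 + 2 + 4.5 + 6 + 3.5 = 20.5 hours.
Conjugate update: add total count to the shape and total exposure to the rate, giving Gamma(116, 43/2).
Posterior mean = α'/β' = 116/(43/2) = 232/43.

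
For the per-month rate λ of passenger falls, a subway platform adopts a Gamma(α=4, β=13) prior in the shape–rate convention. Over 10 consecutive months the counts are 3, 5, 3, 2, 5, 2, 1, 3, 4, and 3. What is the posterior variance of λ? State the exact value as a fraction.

Total count: 3 + 5 + 3 + 2 + 5 + 2 + 1 + 3 + 4 + 3 = 31.
Total exposure: 10 months.
By Gamma–Poisson conjugacy, the posterior is Gamma(α + Σx, β + Σt) = Gamma(4 + 31, 13 + 10) = Gamma(35, 23).
Posterior variance = α'/β'² = 35/529.

35/529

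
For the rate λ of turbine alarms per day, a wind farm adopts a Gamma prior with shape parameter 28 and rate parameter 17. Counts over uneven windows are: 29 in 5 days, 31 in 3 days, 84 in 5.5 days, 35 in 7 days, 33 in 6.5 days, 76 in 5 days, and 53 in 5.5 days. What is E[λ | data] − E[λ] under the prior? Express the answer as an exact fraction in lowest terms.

Total count: 29 + 31 + 84 + 35 + 33 + 76 + 53 = 341.
Total exposure: 5 + 3 + 5.5 + 7 + 6.5 + 5 + 5.5 = 37.5 days.
Conjugate update: add total count to the shape and total exposure to the rate, giving Gamma(369, 109/2).
Posterior mean = 369/(109/2) = 738/109; prior mean = 28/17 = 28/17. Difference = 738/109 − 28/17 = 9494/1853.

9494/1853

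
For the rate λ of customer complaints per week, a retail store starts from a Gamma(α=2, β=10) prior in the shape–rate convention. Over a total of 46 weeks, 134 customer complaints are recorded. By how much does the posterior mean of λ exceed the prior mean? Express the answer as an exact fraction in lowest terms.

Total count 134 over total exposure 46 weeks.
By Gamma–Poisson conjugacy, the posterior is Gamma(α + Σx, β + Σt) = Gamma(2 + 134, 10 + 46) = Gamma(136, 56).
Posterior mean = 136/56 = 17/7; prior mean = 2/10 = 1/5. Difference = 17/7 − 1/5 = 78/35.

78/35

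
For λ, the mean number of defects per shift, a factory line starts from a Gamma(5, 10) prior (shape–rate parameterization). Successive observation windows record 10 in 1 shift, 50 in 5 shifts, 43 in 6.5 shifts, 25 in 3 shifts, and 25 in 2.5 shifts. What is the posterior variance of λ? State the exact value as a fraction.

Total count: 10 + 50 + 43 + 25 + 25 = 153.
Total exposure: 1 + 5 + 6.5 + 3 + 2.5 = 18 shifts.
By Gamma–Poisson conjugacy, the posterior is Gamma(α + Σx, β + Σt) = Gamma(5 + 153, 10 + 18) = Gamma(158, 28).
Posterior variance = α'/β'² = 158/784 = 79/392.

79/392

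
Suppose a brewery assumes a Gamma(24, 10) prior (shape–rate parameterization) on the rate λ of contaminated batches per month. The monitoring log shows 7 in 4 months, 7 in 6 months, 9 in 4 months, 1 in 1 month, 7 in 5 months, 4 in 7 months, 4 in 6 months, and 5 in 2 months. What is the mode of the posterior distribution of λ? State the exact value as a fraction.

67/45

Total count: 7 + 7 + 9 + 1 + 7 + 4 + 4 + 5 = 44.
Total exposure: 4 + 6 + 4 + 1 + 5 + 7 + 6 + 2 = 35 months.
Conjugate update: add total count to the shape and total exposure to the rate, giving Gamma(68, 45).
Posterior mode = (α'−1)/β' = 67/45.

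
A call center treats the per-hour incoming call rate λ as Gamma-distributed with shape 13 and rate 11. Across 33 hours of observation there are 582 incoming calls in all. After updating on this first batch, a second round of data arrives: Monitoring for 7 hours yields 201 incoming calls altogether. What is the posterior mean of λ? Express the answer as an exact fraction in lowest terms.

796/51

Total count 582 over total exposure 33 hours.
After the first batch: Gamma(13 + 582, 11 + 33) = Gamma(595, 44).
Total count 201 over total exposure 7 hours.
After the second batch: Gamma(595 + 201, 44 + 7) = Gamma(796, 51).
Posterior mean = α'/β' = 796/51.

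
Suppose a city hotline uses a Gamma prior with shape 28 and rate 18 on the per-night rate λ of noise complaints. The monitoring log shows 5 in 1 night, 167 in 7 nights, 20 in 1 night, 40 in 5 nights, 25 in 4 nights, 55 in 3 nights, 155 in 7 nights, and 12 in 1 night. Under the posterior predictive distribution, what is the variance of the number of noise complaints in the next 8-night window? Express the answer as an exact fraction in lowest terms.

Total count: 5 + 167 + 20 + 40 + 25 + 55 + 155 + 12 = 479.
Total exposure: 1 + 7 + 1 + 5 + 4 + 3 + 7 + 1 = 29 nights.
The Gamma prior is conjugate for the Poisson rate, so λ | data ~ Gamma(28+479, 18+29) = Gamma(507, 47).
The posterior predictive for a window of length T is Negative Binomial with variance T·α'·(β'+T)/β'² = 8·507·55/2209 = 223080/2209.

223080/2209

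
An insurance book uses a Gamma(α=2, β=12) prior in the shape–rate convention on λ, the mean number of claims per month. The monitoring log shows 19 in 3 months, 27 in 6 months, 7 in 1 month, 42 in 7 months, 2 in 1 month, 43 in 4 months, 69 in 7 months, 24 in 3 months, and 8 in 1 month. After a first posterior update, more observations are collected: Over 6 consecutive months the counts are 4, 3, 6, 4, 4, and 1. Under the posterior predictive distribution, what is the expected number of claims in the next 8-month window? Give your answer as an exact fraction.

Total count: 19 + 27 + 7 + 42 + 2 + 43 + 69 + 24 + 8 = 241.
Total exposure: 3 + 6 + 1 + 7 + 1 + 4 + 7 + 3 + 1 = 33 months.
After the first batch: Gamma(2 + 241, 12 + 33) = Gamma(243, 45).
Total count: 4 + 3 + 6 + 4 + 4 + 1 = 22.
Total exposure: 6 months.
After the second batch: Gamma(243 + 22, 45 + 6) = Gamma(265, 51).
Predictive mean over an 8-month window = T·E[λ|data] = 8·265/51 = 2120/51.

2120/51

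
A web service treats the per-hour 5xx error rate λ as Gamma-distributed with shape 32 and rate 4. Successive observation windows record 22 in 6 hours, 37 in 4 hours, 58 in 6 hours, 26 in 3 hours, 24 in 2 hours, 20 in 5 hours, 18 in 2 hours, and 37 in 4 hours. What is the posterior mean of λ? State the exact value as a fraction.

137/18

Total count: 22 + 37 + 58 + 26 + 24 + 20 + 18 + 37 = 242.
Total exposure: 6 + 4 + 6 + 3 + 2 + 5 + 2 + 4 = 32 hours.
Conjugate update: add total count to the shape and total exposure to the rate, giving Gamma(274, 36).
Posterior mean = α'/β' = 274/36 = 137/18.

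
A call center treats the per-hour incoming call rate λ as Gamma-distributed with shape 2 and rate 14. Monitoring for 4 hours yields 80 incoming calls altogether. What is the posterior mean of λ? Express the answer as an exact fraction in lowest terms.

41/9

Total count 80 over total exposure 4 hours.
The Gamma prior is conjugate for the Poisson rate, so λ | data ~ Gamma(2+80, 14+4) = Gamma(82, 18).
Posterior mean = α'/β' = 82/18 = 41/9.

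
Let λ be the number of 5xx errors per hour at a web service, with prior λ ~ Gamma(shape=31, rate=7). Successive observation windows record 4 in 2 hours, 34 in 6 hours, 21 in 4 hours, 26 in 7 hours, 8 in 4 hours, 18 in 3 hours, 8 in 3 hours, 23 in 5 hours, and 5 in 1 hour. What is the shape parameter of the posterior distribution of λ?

178

Total count: 4 + 34 + 21 + 26 + 8 + 18 + 8 + 23 + 5 = 147.
Total exposure: 2 + 6 + 4 + 7 + 4 + 3 + 3 + 5 + 1 = 35 hours.
The Gamma prior is conjugate for the Poisson rate, so λ | data ~ Gamma(31+147, 7+35) = Gamma(178, 42).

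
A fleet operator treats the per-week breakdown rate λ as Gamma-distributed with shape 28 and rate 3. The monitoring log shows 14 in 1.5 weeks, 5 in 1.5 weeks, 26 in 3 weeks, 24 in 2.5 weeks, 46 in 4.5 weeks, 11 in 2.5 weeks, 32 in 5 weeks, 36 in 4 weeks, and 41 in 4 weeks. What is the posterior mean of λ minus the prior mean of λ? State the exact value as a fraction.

Total count: 14 + 5 + 26 + 24 + 46 + 11 + 32 + 36 + 41 = 235.
Total exposure: 1.5 + 1.5 + 3 + 2.5 + 4.5 + 2.5 + 5 + 4 + 4 = 28.5 weeks.
Posterior: α' = 28 + 235 = 263, β' = 3 + 28.5 = 63/2.
Posterior mean = 263/(63/2) = 526/63; prior mean = 28/3 = 28/3. Difference = 526/63 − 28/3 = -62/63.

-62/63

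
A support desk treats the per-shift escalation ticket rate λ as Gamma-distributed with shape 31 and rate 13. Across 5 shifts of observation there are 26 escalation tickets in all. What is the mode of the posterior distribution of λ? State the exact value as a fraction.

28/9

Total count 26 over total exposure 5 shifts.
Posterior: α' = 31 + 26 = 57, β' = 13 + 5 = 18.
Posterior mode = (α'−1)/β' = 56/18 = 28/9.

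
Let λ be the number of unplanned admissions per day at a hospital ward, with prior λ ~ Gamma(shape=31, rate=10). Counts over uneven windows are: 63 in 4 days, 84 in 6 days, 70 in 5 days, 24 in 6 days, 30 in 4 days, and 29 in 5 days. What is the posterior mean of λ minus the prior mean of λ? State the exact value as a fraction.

Total count: 63 + 84 + 70 + 24 + 30 + 29 = 300.
Total exposure: 4 + 6 + 5 + 6 + 4 + 5 = 30 days.
By Gamma–Poisson conjugacy, the posterior is Gamma(α + Σx, β + Σt) = Gamma(31 + 300, 10 + 30) = Gamma(331, 40).
Posterior mean = 331/40 = 331/40; prior mean = 31/10 = 31/10. Difference = 331/40 − 31/10 = 207/40.

207/40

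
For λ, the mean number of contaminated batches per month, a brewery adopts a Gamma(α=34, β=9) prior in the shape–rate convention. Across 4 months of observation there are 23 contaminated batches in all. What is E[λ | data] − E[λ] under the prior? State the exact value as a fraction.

Total count 23 over total exposure 4 months.
Gamma(α, β) with Poisson data over total exposure Σt gives posterior Gamma(α+Σx, β+Σt) = Gamma(57, 13).
Posterior mean = 57/13 = 57/13; prior mean = 34/9 = 34/9. Difference = 57/13 − 34/9 = 71/117.

71/117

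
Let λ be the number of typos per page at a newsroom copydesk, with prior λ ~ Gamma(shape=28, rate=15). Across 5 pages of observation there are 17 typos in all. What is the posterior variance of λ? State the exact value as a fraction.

Total count 17 over total exposure 5 pages.
By Gamma–Poisson conjugacy, the posterior is Gamma(α + Σx, β + Σt) = Gamma(28 + 17, 15 + 5) = Gamma(45, 20).
Posterior variance = α'/β'² = 45/400 = 9/80.

9/80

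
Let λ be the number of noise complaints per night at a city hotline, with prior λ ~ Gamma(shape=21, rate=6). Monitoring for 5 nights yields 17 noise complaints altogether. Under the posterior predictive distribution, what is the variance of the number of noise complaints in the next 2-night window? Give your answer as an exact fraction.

988/121

Total count 17 over total exposure 5 nights.
Posterior: α' = 21 + 17 = 38, β' = 6 + 5 = 11.
The posterior predictive for a window of length T is Negative Binomial with variance T·α'·(β'+T)/β'² = 2·38·13/121 = 988/121.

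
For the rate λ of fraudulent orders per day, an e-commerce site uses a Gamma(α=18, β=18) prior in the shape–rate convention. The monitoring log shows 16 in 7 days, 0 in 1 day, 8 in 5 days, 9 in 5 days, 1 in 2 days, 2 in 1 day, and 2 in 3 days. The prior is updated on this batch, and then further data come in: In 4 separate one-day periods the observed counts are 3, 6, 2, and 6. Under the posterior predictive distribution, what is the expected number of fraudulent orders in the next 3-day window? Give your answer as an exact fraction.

219/46

Total count: 16 + 0 + 8 + 9 + 1 + 2 + 2 = 38.
Total exposure: 7 + 1 + 5 + 5 + 2 + 1 + 3 = 24 days.
After the first batch: Gamma(18 + 38, 18 + 24) = Gamma(56, 42).
Total count: 3 + 6 + 2 + 6 = 17.
Total exposure: 4 days.
After the second batch: Gamma(56 + 17, 42 + 4) = Gamma(73, 46).
Predictive mean over a 3-day window = T·E[λ|data] = 3·73/46 = 219/46.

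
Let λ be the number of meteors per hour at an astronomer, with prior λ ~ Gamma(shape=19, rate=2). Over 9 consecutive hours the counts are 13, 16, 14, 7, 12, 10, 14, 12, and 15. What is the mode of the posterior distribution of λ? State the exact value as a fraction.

131/11

Total count: 13 + 16 + 14 + 7 + 12 + 10 + 14 + 12 + 15 = 113.
Total exposure: 9 hours.
Conjugate update: add total count to the shape and total exposure to the rate, giving Gamma(132, 11).
Posterior mode = (α'−1)/β' = 131/11.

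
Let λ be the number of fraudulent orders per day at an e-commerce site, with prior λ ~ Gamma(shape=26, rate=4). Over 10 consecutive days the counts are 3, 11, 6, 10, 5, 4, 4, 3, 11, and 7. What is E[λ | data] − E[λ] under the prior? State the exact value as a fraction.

Total count: 3 + 11 + 6 + 10 + 5 + 4 + 4 + 3 + 11 + 7 = 64.
Total exposure: 10 days.
The Gamma prior is conjugate for the Poisson rate, so λ | data ~ Gamma(26+64, 4+10) = Gamma(90, 14).
Posterior mean = 90/14 = 45/7; prior mean = 26/4 = 13/2. Difference = 45/7 − 13/2 = -1/14.

-1/14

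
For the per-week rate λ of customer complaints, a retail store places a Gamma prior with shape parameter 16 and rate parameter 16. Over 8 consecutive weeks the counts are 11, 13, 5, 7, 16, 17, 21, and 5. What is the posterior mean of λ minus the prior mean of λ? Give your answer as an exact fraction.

29/8

Total count: 11 + 13 + 5 + 7 + 16 + 17 + 21 + 5 = 95.
Total exposure: 8 weeks.
By Gamma–Poisson conjugacy, the posterior is Gamma(α + Σx, β + Σt) = Gamma(16 + 95, 16 + 8) = Gamma(111, 24).
Posterior mean = 111/24 = 37/8; prior mean = 16/16 = 1. Difference = 37/8 − 1 = 29/8.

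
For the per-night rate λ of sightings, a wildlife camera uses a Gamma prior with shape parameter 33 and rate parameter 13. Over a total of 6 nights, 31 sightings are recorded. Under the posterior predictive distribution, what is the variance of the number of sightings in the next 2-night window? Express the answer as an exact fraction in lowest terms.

Total count 31 over total exposure 6 nights.
By Gamma–Poisson conjugacy, the posterior is Gamma(α + Σx, β + Σt) = Gamma(33 + 31, 13 + 6) = Gamma(64, 19).
The posterior predictive for a window of length T is Negative Binomial with variance T·α'·(β'+T)/β'² = 2·64·21/361 = 2688/361.

2688/361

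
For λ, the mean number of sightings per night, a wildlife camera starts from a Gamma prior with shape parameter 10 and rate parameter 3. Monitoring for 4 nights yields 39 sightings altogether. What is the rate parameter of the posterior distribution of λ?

7

Total count 39 over total exposure 4 nights.
Conjugate update: add total count to the shape and total exposure to the rate, giving Gamma(49, 7).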